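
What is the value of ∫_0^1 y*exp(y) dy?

1

Integrate by parts once (u = y, dv = exp(y) dy).
An antiderivative is F(y) = (y - 1)*exp(y).
Then F(1) - F(0) = (0) - (-1) = 1.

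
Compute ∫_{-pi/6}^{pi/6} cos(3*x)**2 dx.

Use the identity cos^2(3*x) = (1 + cos(6*x))/2.
An antiderivative is F(x) = x/2 + sin(6*x)/12.
Then F(pi/6) - F(-pi/6) = (pi/12) - (-pi/12) = pi/6.

pi/6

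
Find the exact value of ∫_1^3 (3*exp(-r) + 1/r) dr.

An antiderivative is F(r) = log(r) - 3*exp(-r).
Then F(3) - F(1) = (-3*exp(-3) + log(3)) - (-3*exp(-1)) = -3*exp(-3) + log(3) + 3*exp(-1).

-3*exp(-3) + log(3) + 3*exp(-1)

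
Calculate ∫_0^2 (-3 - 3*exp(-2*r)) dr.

-15/2 + 3*exp(-4)/2

An antiderivative is F(r) = -3*r + 3*exp(-2*r)/2.
Then F(2) - F(0) = (-6 + 3*exp(-4)/2) - (3/2) = -15/2 + 3*exp(-4)/2.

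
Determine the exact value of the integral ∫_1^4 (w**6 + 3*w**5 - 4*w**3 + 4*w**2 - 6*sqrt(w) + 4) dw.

58813/14

By the power rule, an antiderivative is F(w) = w**7/7 + w**6/2 - w**4 - 4*w**(3/2) + 4*w**3/3 + 4*w.
Then F(4) - F(1) = (88240/21) - (41/42) = 58813/14.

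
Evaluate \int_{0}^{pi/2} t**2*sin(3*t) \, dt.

-pi/9 - 2/27

Integrate by parts twice (u = t^2, dv = sin(3*t) dt).
An antiderivative is F(t) = -t**2*cos(3*t)/3 + 2*t*sin(3*t)/9 + 2*cos(3*t)/27.
Then F(pi/2) - F(0) = (-pi/9) - (2/27) = -pi/9 - 2/27.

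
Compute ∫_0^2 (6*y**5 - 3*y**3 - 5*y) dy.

42

By the power rule, an antiderivative is F(y) = y**6 - 3*y**4/4 - 5*y**2/2.
Then F(2) - F(0) = (42) - (0) = 42.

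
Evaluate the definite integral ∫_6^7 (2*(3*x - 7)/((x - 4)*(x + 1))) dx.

-4*log(7) + 2*log(3) + 10*log(2)

Factor the denominator: x**2 - 3*x - 4 = (x + 1)(x - 4).
Partial fractions: 2*(3*x - 7)/((x - 4)*(x + 1)) = 4/(x + 1) + 2/(x - 4).
An antiderivative is F(x) = 2*log(x - 4) + 4*log(x + 1).
Then F(7) - F(6) = (2*log(3) + 12*log(2)) - (2*log(2) + 4*log(7)) = -4*log(7) + 2*log(3) + 10*log(2).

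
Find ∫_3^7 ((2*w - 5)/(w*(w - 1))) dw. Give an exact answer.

Factor the denominator: w**2 - w = w(w - 1).
Partial fractions: (2*w - 5)/(w*(w - 1)) = 5/w - 3/(w - 1).
An antiderivative is F(w) = 5*log(w) - 3*log(w - 1).
Then F(7) - F(3) = (-3*log(3) - 3*log(2) + 5*log(7)) - (-3*log(2) + 5*log(3)) = -8*log(3) + 5*log(7).

-8*log(3) + 5*log(7)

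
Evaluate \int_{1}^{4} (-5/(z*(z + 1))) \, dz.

Factor the denominator: z**2 + z = (z + 1)z.
Partial fractions: -5/(z*(z + 1)) = 5/(z + 1) - 5/z.
An antiderivative is F(z) = -5*log(z) + 5*log(z + 1).
Then F(4) - F(1) = (-10*log(2) + 5*log(5)) - (log(32)) = -15*log(2) + 5*log(5).

-15*log(2) + 5*log(5)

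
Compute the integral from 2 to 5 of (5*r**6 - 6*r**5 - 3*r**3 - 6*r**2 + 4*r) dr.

1106067/28

By the power rule, an antiderivative is F(r) = 5*r**7/7 - r**6 - 3*r**4/4 - 2*r**3 + 2*r**2.
Then F(5) - F(2) = (1106275/28) - (52/7) = 1106067/28.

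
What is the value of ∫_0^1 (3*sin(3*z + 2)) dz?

cos(2) - cos(5)

Let u = 3*z + 2, so du = 3 dz. When z = 0, u = 2; when z = 1, u = 5.
The integral becomes ∫ sin(u) du from 2 to 5, with antiderivative -cos(u).
Back in z: F(z) = -cos(3*z + 2).
Then F(1) - F(0) = (-cos(5)) - (-cos(2)) = cos(2) - cos(5).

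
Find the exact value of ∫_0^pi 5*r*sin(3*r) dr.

Integrate by parts once (u = r, dv = 5*sin(3*r) dr).
An antiderivative is F(r) = -5*r*cos(3*r)/3 + 5*sin(3*r)/9.
Then F(pi) - F(0) = (5*pi/3) - (0) = 5*pi/3.

5*pi/3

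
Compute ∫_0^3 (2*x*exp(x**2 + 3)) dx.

Let u = x**2 + 3, so du = 2*x dx. When x = 0, u = 3; when x = 3, u = 12.
The integral becomes ∫ exp(u) du from 3 to 12, with antiderivative exp(u).
Back in x: F(x) = exp(x**2 + 3).
Then F(3) - F(0) = (exp(12)) - (exp(3)) = -exp(3) + exp(12).

-exp(3) + exp(12)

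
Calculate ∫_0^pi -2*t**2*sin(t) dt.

8 - 2*pi**2

Integrate by parts twice (u = t^2, dv = -2*sin(t) dt).
An antiderivative is F(t) = 2*t**2*cos(t) - 4*t*sin(t) - 4*cos(t).
Then F(pi) - F(0) = (4 - 2*pi**2) - (-4) = 8 - 2*pi**2.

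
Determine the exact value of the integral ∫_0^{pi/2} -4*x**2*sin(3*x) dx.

8/27 + 4*pi/9

Integrate by parts twice (u = x^2, dv = -4*sin(3*x) dx).
An antiderivative is F(x) = 4*x**2*cos(3*x)/3 - 8*x*sin(3*x)/9 - 8*cos(3*x)/27.
Then F(pi/2) - F(0) = (4*pi/9) - (-8/27) = 8/27 + 4*pi/9.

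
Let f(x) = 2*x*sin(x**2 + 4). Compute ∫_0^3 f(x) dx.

Let u = x**2 + 4, so du = 2*x dx. When x = 0, u = 4; when x = 3, u = 13.
The integral becomes ∫ sin(u) du from 4 to 13, with antiderivative -cos(u).
Back in x: F(x) = -cos(x**2 + 4).
Then F(3) - F(0) = (-cos(13)) - (-cos(4)) = -cos(13) + cos(4).

-cos(13) + cos(4)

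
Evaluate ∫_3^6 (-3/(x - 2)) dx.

An antiderivative is F(x) = -3*log(x - 2).
Then F(6) - F(3) = (-log(64)) - (0) = -log(64).

-log(64)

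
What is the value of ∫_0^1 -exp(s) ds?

1 - E

An antiderivative is F(s) = -exp(s).
Then F(1) - F(0) = (-E) - (-1) = 1 - E.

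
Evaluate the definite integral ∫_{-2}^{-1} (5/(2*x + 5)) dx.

An antiderivative is F(x) = 5*log(2*x + 5)/2.
Then F(-1) - F(-2) = (5*log(3)/2) - (0) = 5*log(3)/2.

5*log(3)/2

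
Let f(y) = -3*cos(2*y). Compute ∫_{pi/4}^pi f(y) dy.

An antiderivative is F(y) = -3*sin(2*y)/2.
Then F(pi) - F(pi/4) = (0) - (-3/2) = 3/2.

3/2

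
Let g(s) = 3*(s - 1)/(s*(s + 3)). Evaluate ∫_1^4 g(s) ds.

Factor the denominator: s**2 + 3*s = (s + 3)s.
Partial fractions: 3*(s - 1)/(s*(s + 3)) = 4/(s + 3) - 1/s.
An antiderivative is F(s) = -log(s) + 4*log(s + 3).
Then F(4) - F(1) = (-2*log(2) + 4*log(7)) - (8*log(2)) = -10*log(2) + 4*log(7).

-10*log(2) + 4*log(7)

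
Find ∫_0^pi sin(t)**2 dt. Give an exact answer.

pi/2

Use the identity sin^2(t) = (1 - cos(2*t))/2.
An antiderivative is F(t) = t/2 - sin(2*t)/4.
Then F(pi) - F(0) = (pi/2) - (0) = pi/2.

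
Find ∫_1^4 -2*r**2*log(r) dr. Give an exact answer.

14 - 256*log(2)/3

Integrate by parts once (u = ln r, dv = -2*r**2 dr).
An antiderivative is F(r) = -2*r**3*(3*log(r) - 1)/9.
Then F(4) - F(1) = (128/9 - 256*log(2)/3) - (2/9) = 14 - 256*log(2)/3.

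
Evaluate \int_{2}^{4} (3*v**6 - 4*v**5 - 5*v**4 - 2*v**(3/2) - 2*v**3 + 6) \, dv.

16*sqrt(2)/5 + 110364/35

By the power rule, an antiderivative is F(v) = 3*v**7/7 - 2*v**6/3 - 4*v**(5/2)/5 - v**5 - v**4/2 + 6*v.
Then F(4) - F(2) = (329432/105) - (-332/21 - 16*sqrt(2)/5) = 16*sqrt(2)/5 + 110364/35.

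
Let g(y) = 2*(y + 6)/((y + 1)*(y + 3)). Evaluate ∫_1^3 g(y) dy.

Factor the denominator: y**2 + 4*y + 3 = (y + 3)(y + 1).
Partial fractions: 2*(y + 6)/((y + 1)*(y + 3)) = -3/(y + 3) + 5/(y + 1).
An antiderivative is F(y) = 5*log(y + 1) - 3*log(y + 3).
Then F(3) - F(1) = (-3*log(3) + 7*log(2)) - (-log(2)) = -3*log(3) + 8*log(2).

-3*log(3) + 8*log(2)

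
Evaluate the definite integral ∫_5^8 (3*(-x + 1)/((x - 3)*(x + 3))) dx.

Factor the denominator: x**2 - 9 = (x + 3)(x - 3).
Partial fractions: 3*(-x + 1)/((x - 3)*(x + 3)) = -2/(x + 3) - 1/(x - 3).
An antiderivative is F(x) = -log(x - 3) - 2*log(x + 3).
Then F(8) - F(5) = (-2*log(11) - log(5)) - (-7*log(2)) = -2*log(11) - log(5) + 7*log(2).

-2*log(11) - log(5) + 7*log(2)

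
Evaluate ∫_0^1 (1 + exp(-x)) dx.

An antiderivative is F(x) = x - exp(-x).
Then F(1) - F(0) = (1 - exp(-1)) - (-1) = 2 - exp(-1).

2 - exp(-1)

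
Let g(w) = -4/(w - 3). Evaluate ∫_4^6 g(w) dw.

-log(81)

An antiderivative is F(w) = -4*log(w - 3).
Then F(6) - F(4) = (-log(81)) - (0) = -log(81).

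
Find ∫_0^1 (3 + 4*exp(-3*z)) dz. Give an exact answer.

13/3 - 4*exp(-3)/3

An antiderivative is F(z) = 3*z - 4*exp(-3*z)/3.
Then F(1) - F(0) = (3 - 4*exp(-3)/3) - (-4/3) = 13/3 - 4*exp(-3)/3.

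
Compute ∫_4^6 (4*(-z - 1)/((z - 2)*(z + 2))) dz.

log(3/32)

Factor the denominator: z**2 - 4 = (z + 2)(z - 2).
Partial fractions: 4*(-z - 1)/((z - 2)*(z + 2)) = -1/(z + 2) - 3/(z - 2).
An antiderivative is F(z) = -3*log(z - 2) - log(z + 2).
Then F(6) - F(4) = (-9*log(2)) - (-log(48)) = log(3/32).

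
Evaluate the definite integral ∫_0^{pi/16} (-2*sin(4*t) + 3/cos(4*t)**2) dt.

An antiderivative is F(t) = cos(4*t)/2 + 3*tan(4*t)/4.
Then F(pi/16) - F(0) = (sqrt(2)/4 + 3/4) - (1/2) = 1/4 + sqrt(2)/4.

1/4 + sqrt(2)/4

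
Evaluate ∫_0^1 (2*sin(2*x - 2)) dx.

Let u = 2*x - 2, so du = 2 dx. When x = 0, u = -2; when x = 1, u = 0.
The integral becomes ∫ sin(u) du from -2 to 0, with antiderivative -cos(u).
Back in x: F(x) = -cos(2*x - 2).
Then F(1) - F(0) = (-1) - (-cos(2)) = -1 + cos(2).

-1 + cos(2)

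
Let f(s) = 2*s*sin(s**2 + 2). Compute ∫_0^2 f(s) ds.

Let u = s**2 + 2, so du = 2*s ds. When s = 0, u = 2; when s = 2, u = 6.
The integral becomes ∫ sin(u) du from 2 to 6, with antiderivative -cos(u).
Back in s: F(s) = -cos(s**2 + 2).
Then F(2) - F(0) = (-cos(6)) - (-cos(2)) = -cos(6) + cos(2).

-cos(6) + cos(2)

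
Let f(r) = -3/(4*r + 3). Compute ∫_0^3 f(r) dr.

-3*log(5)/4

An antiderivative is F(r) = -3*log(4*r + 3)/4.
Then F(3) - F(0) = (-3*log(15)/4) - (-3*log(3)/4) = -3*log(5)/4.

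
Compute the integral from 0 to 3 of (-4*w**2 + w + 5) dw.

-33/2

By the power rule, an antiderivative is F(w) = -4*w**3/3 + w**2/2 + 5*w.
Then F(3) - F(0) = (-33/2) - (0) = -33/2.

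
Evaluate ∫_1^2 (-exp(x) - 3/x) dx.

-exp(2) - log(8) + exp(1)

An antiderivative is F(x) = -exp(x) - 3*log(x).
Then F(2) - F(1) = (-exp(2) - log(8)) - (-exp(1)) = -exp(2) - log(8) + exp(1).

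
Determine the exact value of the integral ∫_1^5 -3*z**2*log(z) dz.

124/3 - 125*log(5)

Integrate by parts once (u = ln z, dv = -3*z**2 dz).
An antiderivative is F(z) = -z**3*(3*log(z) - 1)/3.
Then F(5) - F(1) = (125/3 - 125*log(5)) - (1/3) = 124/3 - 125*log(5).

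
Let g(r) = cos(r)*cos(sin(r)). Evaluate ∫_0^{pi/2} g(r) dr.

Let u = sin(r), so du = cos(r) dr. When r = 0, u = 0; when r = pi/2, u = 1.
The integral becomes ∫ cos(u) du from 0 to 1, with antiderivative sin(u).
Back in r: F(r) = sin(sin(r)).
Then F(pi/2) - F(0) = (sin(1)) - (0) = sin(1).

sin(1)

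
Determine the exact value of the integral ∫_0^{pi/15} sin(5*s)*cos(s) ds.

Use the identity sin(5*s)cos(s) = [sin(6*s) + sin(4*s)]/2.
An antiderivative is F(s) = -cos(4*s)/8 - cos(6*s)/12.
Then F(pi/15) - F(0) = (-sqrt(6*sqrt(5) + 30)/64 - sqrt(5)/192 + 1/192) - (-5/24) = -sqrt(6*sqrt(5) + 30)/64 - sqrt(5)/192 + 41/192.

-sqrt(6*sqrt(5) + 30)/64 - sqrt(5)/192 + 41/192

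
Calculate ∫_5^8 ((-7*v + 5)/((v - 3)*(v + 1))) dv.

Factor the denominator: v**2 - 2*v - 3 = (v + 1)(v - 3).
Partial fractions: (-7*v + 5)/((v - 3)*(v + 1)) = -3/(v + 1) - 4/(v - 3).
An antiderivative is F(v) = -4*log(v - 3) - 3*log(v + 1).
Then F(8) - F(5) = (-6*log(3) - 4*log(5)) - (-7*log(2) - 3*log(3)) = -4*log(5) - 3*log(3) + 7*log(2).

-4*log(5) - 3*log(3) + 7*log(2)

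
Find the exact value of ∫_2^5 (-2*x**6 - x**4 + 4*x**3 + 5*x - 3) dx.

By the power rule, an antiderivative is F(x) = -2*x**7/7 - x**5/5 + x**4 + 5*x**2/2 - 3*x.
Then F(5) - F(2) = (-311835/14) - (-804/35) = -1557567/70.

-1557567/70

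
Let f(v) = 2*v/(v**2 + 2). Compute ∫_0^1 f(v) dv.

log(3/2)

Let u = v**2 + 2, so du = 2*v dv. When v = 0, u = 2; when v = 1, u = 3.
The integral becomes ∫ 1/u du from 2 to 3, with antiderivative log(u).
Back in v: F(v) = log(v**2 + 2).
Then F(1) - F(0) = (log(3)) - (log(2)) = log(3/2).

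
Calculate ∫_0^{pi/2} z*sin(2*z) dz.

pi/4

Integrate by parts once (u = z, dv = sin(2*z) dz).
An antiderivative is F(z) = -z*cos(2*z)/2 + sin(2*z)/4.
Then F(pi/2) - F(0) = (pi/4) - (0) = pi/4.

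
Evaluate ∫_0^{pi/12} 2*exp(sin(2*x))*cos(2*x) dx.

Let u = sin(2*x), so du = 2*cos(2*x) dx. When x = 0, u = 0; when x = pi/12, u = 1/2.
The integral becomes ∫ exp(u) du from 0 to 1/2, with antiderivative exp(u).
Back in x: F(x) = exp(sin(2*x)).
Then F(pi/12) - F(0) = (exp(1/2)) - (1) = -1 + exp(1/2).

-1 + exp(1/2)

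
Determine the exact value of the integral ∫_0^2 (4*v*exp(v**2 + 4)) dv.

-2*(1 - exp(4))*exp(4)

Let u = v**2 + 4, so du = 2*v dv. When v = 0, u = 4; when v = 2, u = 8.
The integral becomes 2·∫ exp(u) du from 4 to 8, with antiderivative 2*exp(u).
Back in v: F(v) = 2*exp(v**2 + 4).
Then F(2) - F(0) = (2*exp(8)) - (2*exp(4)) = -2*(1 - exp(4))*exp(4).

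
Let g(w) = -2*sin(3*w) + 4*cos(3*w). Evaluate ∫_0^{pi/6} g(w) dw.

2/3

An antiderivative is F(w) = 4*sin(3*w)/3 + 2*cos(3*w)/3.
Then F(pi/6) - F(0) = (4/3) - (2/3) = 2/3.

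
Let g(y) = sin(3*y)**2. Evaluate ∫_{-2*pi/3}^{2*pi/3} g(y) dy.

2*pi/3

Use the identity sin^2(3*y) = (1 - cos(6*y))/2.
An antiderivative is F(y) = y/2 - sin(6*y)/12.
Then F(2*pi/3) - F(-2*pi/3) = (pi/3) - (-pi/3) = 2*pi/3.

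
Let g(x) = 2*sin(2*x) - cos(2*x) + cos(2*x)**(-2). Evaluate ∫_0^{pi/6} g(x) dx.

sqrt(3)/4 + 1/2

An antiderivative is F(x) = -sin(2*x)/2 - cos(2*x) + tan(2*x)/2.
Then F(pi/6) - F(0) = (-1/2 + sqrt(3)/4) - (-1) = sqrt(3)/4 + 1/2.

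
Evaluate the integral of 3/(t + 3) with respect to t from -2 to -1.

log(8)

An antiderivative is F(t) = 3*log(t + 3).
Then F(-1) - F(-2) = (log(8)) - (0) = log(8).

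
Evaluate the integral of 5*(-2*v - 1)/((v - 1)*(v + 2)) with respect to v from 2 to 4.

Factor the denominator: v**2 + v - 2 = (v + 2)(v - 1).
Partial fractions: 5*(-2*v - 1)/((v - 1)*(v + 2)) = -5/(v + 2) - 5/(v - 1).
An antiderivative is F(v) = -5*log(v - 1) - 5*log(v + 2).
Then F(4) - F(2) = (-10*log(3) - 5*log(2)) - (-10*log(2)) = -10*log(3) + 5*log(2).

-10*log(3) + 5*log(2)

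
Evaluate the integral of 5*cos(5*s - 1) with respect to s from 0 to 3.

sin(1) + sin(14)

Let u = 5*s - 1, so du = 5 ds. When s = 0, u = -1; when s = 3, u = 14.
The integral becomes ∫ cos(u) du from -1 to 14, with antiderivative sin(u).
Back in s: F(s) = sin(5*s - 1).
Then F(3) - F(0) = (sin(14)) - (-sin(1)) = sin(1) + sin(14).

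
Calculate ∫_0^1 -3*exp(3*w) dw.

An antiderivative is F(w) = -exp(3*w).
Then F(1) - F(0) = (-exp(3)) - (-1) = 1 - exp(3).

1 - exp(3)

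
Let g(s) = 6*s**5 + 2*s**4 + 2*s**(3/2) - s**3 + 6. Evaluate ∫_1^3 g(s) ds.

By the power rule, an antiderivative is F(s) = s**6 + 4*s**(5/2)/5 + 2*s**5/5 - s**4/4 + 6*s.
Then F(3) - F(1) = (36*sqrt(3)/5 + 16479/20) - (159/20) = 36*sqrt(3)/5 + 816.

36*sqrt(3)/5 + 816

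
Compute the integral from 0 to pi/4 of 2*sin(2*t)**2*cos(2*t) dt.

Let u = sin(2*t), so du = 2*cos(2*t) dt. When t = 0, u = 0; when t = pi/4, u = 1.
The integral becomes ∫ u**2 du from 0 to 1, with antiderivative u**3/3.
Back in t: F(t) = sin(2*t)**3/3.
Then F(pi/4) - F(0) = (1/3) - (0) = 1/3.

1/3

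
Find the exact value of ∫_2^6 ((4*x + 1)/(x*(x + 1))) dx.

-2*log(3) + 3*log(7)

Factor the denominator: x**2 + x = (x + 1)x.
Partial fractions: (4*x + 1)/(x*(x + 1)) = 3/(x + 1) + 1/x.
An antiderivative is F(x) = log(x) + 3*log(x + 1).
Then F(6) - F(2) = (log(2) + log(3) + 3*log(7)) - (log(54)) = -2*log(3) + 3*log(7).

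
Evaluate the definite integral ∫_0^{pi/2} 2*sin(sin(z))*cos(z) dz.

Let u = sin(z), so du = cos(z) dz. When z = 0, u = 0; when z = pi/2, u = 1.
The integral becomes 2·∫ sin(u) du from 0 to 1, with antiderivative -2*cos(u).
Back in z: F(z) = -2*cos(sin(z)).
Then F(pi/2) - F(0) = (-2*cos(1)) - (-2) = 2 - 2*cos(1).

2 - 2*cos(1)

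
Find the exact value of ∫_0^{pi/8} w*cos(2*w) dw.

Integrate by parts once (u = w, dv = cos(2*w) dw).
An antiderivative is F(w) = w*sin(2*w)/2 + cos(2*w)/4.
Then F(pi/8) - F(0) = (sqrt(2)*(pi + 4)/32) - (1/4) = -1/4 + sqrt(2)*pi/32 + sqrt(2)/8.

-1/4 + sqrt(2)*pi/32 + sqrt(2)/8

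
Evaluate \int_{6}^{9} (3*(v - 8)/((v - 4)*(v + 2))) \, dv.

-13*log(2) - 2*log(5) + 5*log(11)

Factor the denominator: v**2 - 2*v - 8 = (v + 2)(v - 4).
Partial fractions: 3*(v - 8)/((v - 4)*(v + 2)) = 5/(v + 2) - 2/(v - 4).
An antiderivative is F(v) = -2*log(v - 4) + 5*log(v + 2).
Then F(9) - F(6) = (-2*log(5) + 5*log(11)) - (13*log(2)) = -13*log(2) - 2*log(5) + 5*log(11).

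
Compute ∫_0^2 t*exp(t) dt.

1 + exp(2)

Integrate by parts once (u = t, dv = exp(t) dt).
An antiderivative is F(t) = (t - 1)*exp(t).
Then F(2) - F(0) = (exp(2)) - (-1) = 1 + exp(2).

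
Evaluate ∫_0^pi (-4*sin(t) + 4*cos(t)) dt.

-8

An antiderivative is F(t) = 4*sin(t) + 4*cos(t).
Then F(pi) - F(0) = (-4) - (4) = -8.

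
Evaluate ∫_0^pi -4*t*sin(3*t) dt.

-4*pi/3

Integrate by parts once (u = t, dv = -4*sin(3*t) dt).
An antiderivative is F(t) = 4*t*cos(3*t)/3 - 4*sin(3*t)/9.
Then F(pi) - F(0) = (-4*pi/3) - (0) = -4*pi/3.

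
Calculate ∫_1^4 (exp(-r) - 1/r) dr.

An antiderivative is F(r) = -log(r) - exp(-r).
Then F(4) - F(1) = ((-log(4**exp(4)) - 1)*exp(-4)) - (-exp(-1)) = (-log(4**exp(4)) - 1 + exp(3))*exp(-4).

(-log(4**exp(4)) - 1 + exp(3))*exp(-4)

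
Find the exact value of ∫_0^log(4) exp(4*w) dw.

Let u = exp(w), so du = exp(w) dw. When w = 0, u = 1; when w = log(4), u = 4.
The integral becomes ∫ u**3 du from 1 to 4, with antiderivative u**4/4.
Back in w: F(w) = exp(4*w)/4.
Then F(log(4)) - F(0) = (64) - (1/4) = 255/4.

255/4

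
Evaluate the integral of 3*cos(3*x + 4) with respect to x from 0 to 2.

Let u = 3*x + 4, so du = 3 dx. When x = 0, u = 4; when x = 2, u = 10.
The integral becomes ∫ cos(u) du from 4 to 10, with antiderivative sin(u).
Back in x: F(x) = sin(3*x + 4).
Then F(2) - F(0) = (sin(10)) - (sin(4)) = sin(10) - sin(4).

sin(10) - sin(4)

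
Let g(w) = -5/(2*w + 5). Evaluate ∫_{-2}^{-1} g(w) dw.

An antiderivative is F(w) = -5*log(2*w + 5)/2.
Then F(-1) - F(-2) = (-5*log(3)/2) - (0) = -5*log(3)/2.

-5*log(3)/2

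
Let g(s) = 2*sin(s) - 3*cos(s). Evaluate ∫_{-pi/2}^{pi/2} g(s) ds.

An antiderivative is F(s) = -3*sin(s) - 2*cos(s).
Then F(pi/2) - F(-pi/2) = (-3) - (3) = -6.

-6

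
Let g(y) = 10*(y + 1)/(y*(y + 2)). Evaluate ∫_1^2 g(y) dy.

Factor the denominator: y**2 + 2*y = (y + 2)y.
Partial fractions: 10*(y + 1)/(y*(y + 2)) = 5/(y + 2) + 5/y.
An antiderivative is F(y) = 5*log(y) + 5*log(y + 2).
Then F(2) - F(1) = (15*log(2)) - (5*log(3)) = -5*log(3) + 15*log(2).

-5*log(3) + 15*log(2)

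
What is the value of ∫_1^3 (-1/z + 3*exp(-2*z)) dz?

-log(3) - 3*exp(-6)/2 + 3*exp(-2)/2

An antiderivative is F(z) = -log(z) - 3*exp(-2*z)/2.
Then F(3) - F(1) = (-log(3) - 3*exp(-6)/2) - (-3*exp(-2)/2) = -log(3) - 3*exp(-6)/2 + 3*exp(-2)/2.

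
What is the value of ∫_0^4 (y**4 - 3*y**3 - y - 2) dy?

By the power rule, an antiderivative is F(y) = y**5/5 - 3*y**4/4 - y**2/2 - 2*y.
Then F(4) - F(0) = (-16/5) - (0) = -16/5.

-16/5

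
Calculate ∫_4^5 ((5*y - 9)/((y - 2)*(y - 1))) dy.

-3*log(3) + 7*log(2)

Factor the denominator: y**2 - 3*y + 2 = (y - 1)(y - 2).
Partial fractions: (5*y - 9)/((y - 2)*(y - 1)) = 4/(y - 1) + 1/(y - 2).
An antiderivative is F(y) = log(y - 2) + 4*log(y - 1).
Then F(5) - F(4) = (log(3) + 8*log(2)) - (log(2) + 4*log(3)) = -3*log(3) + 7*log(2).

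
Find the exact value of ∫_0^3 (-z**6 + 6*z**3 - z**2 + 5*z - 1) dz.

By the power rule, an antiderivative is F(z) = -z**7/7 + 3*z**4/2 - z**3/3 + 5*z**2/2 - z.
Then F(3) - F(0) = (-1263/7) - (0) = -1263/7.

-1263/7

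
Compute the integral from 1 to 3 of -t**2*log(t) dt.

Integrate by parts once (u = ln t, dv = -t**2 dt).
An antiderivative is F(t) = -t**3*(3*log(t) - 1)/9.
Then F(3) - F(1) = (3 - 9*log(3)) - (1/9) = 26/9 - 9*log(3).

26/9 - 9*log(3)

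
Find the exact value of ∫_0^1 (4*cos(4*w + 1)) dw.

Let u = 4*w + 1, so du = 4 dw. When w = 0, u = 1; when w = 1, u = 5.
The integral becomes ∫ cos(u) du from 1 to 5, with antiderivative sin(u).
Back in w: F(w) = sin(4*w + 1).
Then F(1) - F(0) = (sin(5)) - (sin(1)) = sin(5) - sin(1).

sin(5) - sin(1)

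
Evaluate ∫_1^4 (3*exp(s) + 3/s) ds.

-3*exp(1) + 3*log(4) + 3*exp(4)

An antiderivative is F(s) = 3*exp(s) + 3*log(s).
Then F(4) - F(1) = (3*log(4) + 3*exp(4)) - (3*exp(1)) = -3*exp(1) + 3*log(4) + 3*exp(4).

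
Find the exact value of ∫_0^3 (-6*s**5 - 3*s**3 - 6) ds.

-3231/4

By the power rule, an antiderivative is F(s) = -s**6 - 3*s**4/4 - 6*s.
Then F(3) - F(0) = (-3231/4) - (0) = -3231/4.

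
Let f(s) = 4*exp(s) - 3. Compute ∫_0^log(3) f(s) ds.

An antiderivative is F(s) = -3*s + 4*exp(s).
Then F(log(3)) - F(0) = (12 - 3*log(3)) - (4) = 8 - log(27).

8 - log(27)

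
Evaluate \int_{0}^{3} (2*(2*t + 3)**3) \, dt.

Let u = 2*t + 3, so du = 2 dt. When t = 0, u = 3; when t = 3, u = 9.
The integral becomes ∫ u**3 du from 3 to 9, with antiderivative u**4/4.
Back in t: F(t) = (2*t + 3)**4/4.
Then F(3) - F(0) = (6561/4) - (81/4) = 1620.

1620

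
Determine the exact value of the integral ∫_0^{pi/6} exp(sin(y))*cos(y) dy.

-1 + exp(1/2)

Let u = sin(y), so du = cos(y) dy. When y = 0, u = 0; when y = pi/6, u = 1/2.
The integral becomes ∫ exp(u) du from 0 to 1/2, with antiderivative exp(u).
Back in y: F(y) = exp(sin(y)).
Then F(pi/6) - F(0) = (exp(1/2)) - (1) = -1 + exp(1/2).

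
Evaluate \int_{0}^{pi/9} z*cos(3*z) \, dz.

-1/18 + sqrt(3)*pi/54

Integrate by parts once (u = z, dv = cos(3*z) dz).
An antiderivative is F(z) = z*sin(3*z)/3 + cos(3*z)/9.
Then F(pi/9) - F(0) = (1/18 + sqrt(3)*pi/54) - (1/9) = -1/18 + sqrt(3)*pi/54.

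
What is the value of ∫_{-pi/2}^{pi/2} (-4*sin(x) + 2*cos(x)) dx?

4

An antiderivative is F(x) = 2*sin(x) + 4*cos(x).
Then F(pi/2) - F(-pi/2) = (2) - (-2) = 4.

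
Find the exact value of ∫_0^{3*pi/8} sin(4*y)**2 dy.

Use the identity sin^2(4*y) = (1 - cos(8*y))/2.
An antiderivative is F(y) = y/2 - sin(8*y)/16.
Then F(3*pi/8) - F(0) = (3*pi/16) - (0) = 3*pi/16.

3*pi/16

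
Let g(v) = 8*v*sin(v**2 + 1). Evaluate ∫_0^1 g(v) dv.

Let u = v**2 + 1, so du = 2*v dv. When v = 0, u = 1; when v = 1, u = 2.
The integral becomes 4·∫ sin(u) du from 1 to 2, with antiderivative -4*cos(u).
Back in v: F(v) = -4*cos(v**2 + 1).
Then F(1) - F(0) = (-4*cos(2)) - (-4*cos(1)) = -4*cos(2) + 4*cos(1).

-4*cos(2) + 4*cos(1)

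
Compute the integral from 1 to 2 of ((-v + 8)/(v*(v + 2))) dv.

-6*log(2) + 5*log(3)

Factor the denominator: v**2 + 2*v = (v + 2)v.
Partial fractions: (-v + 8)/(v*(v + 2)) = -5/(v + 2) + 4/v.
An antiderivative is F(v) = 4*log(v) - 5*log(v + 2).
Then F(2) - F(1) = (-log(64)) - (-5*log(3)) = -6*log(2) + 5*log(3).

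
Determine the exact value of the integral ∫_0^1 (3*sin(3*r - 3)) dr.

-1 + cos(3)

Let u = 3*r - 3, so du = 3 dr. When r = 0, u = -3; when r = 1, u = 0.
The integral becomes ∫ sin(u) du from -3 to 0, with antiderivative -cos(u).
Back in r: F(r) = -cos(3*r - 3).
Then F(1) - F(0) = (-1) - (-cos(3)) = -1 + cos(3).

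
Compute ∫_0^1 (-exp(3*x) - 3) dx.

An antiderivative is F(x) = -exp(3*x)/3 - 3*x.
Then F(1) - F(0) = (-exp(3)/3 - 3) - (-1/3) = -exp(3)/3 - 8/3.

-exp(3)/3 - 8/3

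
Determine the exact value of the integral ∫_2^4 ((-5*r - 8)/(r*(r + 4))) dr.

-8*log(2) + 3*log(3)

Factor the denominator: r**2 + 4*r = (r + 4)r.
Partial fractions: (-5*r - 8)/(r*(r + 4)) = -3/(r + 4) - 2/r.
An antiderivative is F(r) = -2*log(r) - 3*log(r + 4).
Then F(4) - F(2) = (-13*log(2)) - (-5*log(2) - 3*log(3)) = -8*log(2) + 3*log(3).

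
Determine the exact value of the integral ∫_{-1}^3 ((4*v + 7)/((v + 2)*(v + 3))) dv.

-log(5) + 5*log(3)

Factor the denominator: v**2 + 5*v + 6 = (v + 3)(v + 2).
Partial fractions: (4*v + 7)/((v + 2)*(v + 3)) = 5/(v + 3) - 1/(v + 2).
An antiderivative is F(v) = -log(v + 2) + 5*log(v + 3).
Then F(3) - F(-1) = (-log(5) + 5*log(2) + 5*log(3)) - (log(32)) = -log(5) + 5*log(3).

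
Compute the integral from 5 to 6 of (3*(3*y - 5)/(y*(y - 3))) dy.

-5*log(5) + log(2) + 9*log(3)

Factor the denominator: y**2 - 3*y = y(y - 3).
Partial fractions: 3*(3*y - 5)/(y*(y - 3)) = 5/y + 4/(y - 3).
An antiderivative is F(y) = 5*log(y) + 4*log(y - 3).
Then F(6) - F(5) = (5*log(2) + 9*log(3)) - (4*log(2) + 5*log(5)) = -5*log(5) + log(2) + 9*log(3).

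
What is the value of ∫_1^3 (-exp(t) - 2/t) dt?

An antiderivative is F(t) = -exp(t) - 2*log(t).
Then F(3) - F(1) = (-exp(3) - log(9)) - (-exp(1)) = -exp(3) - log(9) + exp(1).

-exp(3) - log(9) + exp(1)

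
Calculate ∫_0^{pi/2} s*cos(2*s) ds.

-1/2

Integrate by parts once (u = s, dv = cos(2*s) ds).
An antiderivative is F(s) = s*sin(2*s)/2 + cos(2*s)/4.
Then F(pi/2) - F(0) = (-1/4) - (1/4) = -1/2.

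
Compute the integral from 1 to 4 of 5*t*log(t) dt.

-75/4 + 80*log(2)

Integrate by parts once (u = ln t, dv = 5*t dt).
An antiderivative is F(t) = 5*t**2*(2*log(t) - 1)/4.
Then F(4) - F(1) = (-20 + 80*log(2)) - (-5/4) = -75/4 + 80*log(2).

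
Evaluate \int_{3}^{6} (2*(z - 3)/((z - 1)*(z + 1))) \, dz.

Factor the denominator: z**2 - 1 = (z + 1)(z - 1).
Partial fractions: 2*(z - 3)/((z - 1)*(z + 1)) = 4/(z + 1) - 2/(z - 1).
An antiderivative is F(z) = -2*log(z - 1) + 4*log(z + 1).
Then F(6) - F(3) = (-2*log(5) + 4*log(7)) - (log(64)) = -6*log(2) - 2*log(5) + 4*log(7).

-6*log(2) - 2*log(5) + 4*log(7)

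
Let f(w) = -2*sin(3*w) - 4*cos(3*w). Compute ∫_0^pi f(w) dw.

-4/3

An antiderivative is F(w) = -4*sin(3*w)/3 + 2*cos(3*w)/3.
Then F(pi) - F(0) = (-2/3) - (2/3) = -4/3.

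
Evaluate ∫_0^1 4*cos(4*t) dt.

sin(4)

Let u = 4*t, so du = 4 dt. When t = 0, u = 0; when t = 1, u = 4.
The integral becomes ∫ cos(u) du from 0 to 4, with antiderivative sin(u).
Back in t: F(t) = sin(4*t).
Then F(1) - F(0) = (sin(4)) - (0) = sin(4).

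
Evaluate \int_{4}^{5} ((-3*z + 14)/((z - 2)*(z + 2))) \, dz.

Factor the denominator: z**2 - 4 = (z + 2)(z - 2).
Partial fractions: (-3*z + 14)/((z - 2)*(z + 2)) = -5/(z + 2) + 2/(z - 2).
An antiderivative is F(z) = 2*log(z - 2) - 5*log(z + 2).
Then F(5) - F(4) = (-5*log(7) + 2*log(3)) - (-5*log(3) - 3*log(2)) = -5*log(7) + 3*log(2) + 7*log(3).

-5*log(7) + 3*log(2) + 7*log(3)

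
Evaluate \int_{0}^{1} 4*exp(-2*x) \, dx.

An antiderivative is F(x) = -2*exp(-2*x).
Then F(1) - F(0) = (-2*exp(-2)) - (-2) = 2 - 2*exp(-2).

2 - 2*exp(-2)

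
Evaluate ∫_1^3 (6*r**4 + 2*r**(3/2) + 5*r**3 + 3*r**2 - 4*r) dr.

36*sqrt(3)/5 + 1998/5

By the power rule, an antiderivative is F(r) = 4*r**(5/2)/5 + 6*r**5/5 + 5*r**4/4 + r**3 - 2*r**2.
Then F(3) - F(1) = (36*sqrt(3)/5 + 8037/20) - (9/4) = 36*sqrt(3)/5 + 1998/5.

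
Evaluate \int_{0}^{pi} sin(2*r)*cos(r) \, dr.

4/3

Use the identity sin(2*r)cos(r) = [sin(3*r) + sin(r)]/2.
An antiderivative is F(r) = -cos(r)/2 - cos(3*r)/6.
Then F(pi) - F(0) = (2/3) - (-2/3) = 4/3.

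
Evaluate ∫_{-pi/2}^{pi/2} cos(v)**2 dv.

pi/2

Use the identity cos^2(v) = (1 + cos(2*v))/2.
An antiderivative is F(v) = v/2 + sin(2*v)/4.
Then F(pi/2) - F(-pi/2) = (pi/4) - (-pi/4) = pi/2.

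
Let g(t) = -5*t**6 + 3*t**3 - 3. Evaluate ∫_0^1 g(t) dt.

-83/28

By the power rule, an antiderivative is F(t) = -5*t**7/7 + 3*t**4/4 - 3*t.
Then F(1) - F(0) = (-83/28) - (0) = -83/28.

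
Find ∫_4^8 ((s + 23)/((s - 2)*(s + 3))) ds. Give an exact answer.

-4*log(11) + 5*log(3) + 4*log(7)

Factor the denominator: s**2 + s - 6 = (s + 3)(s - 2).
Partial fractions: (s + 23)/((s - 2)*(s + 3)) = -4/(s + 3) + 5/(s - 2).
An antiderivative is F(s) = 5*log(s - 2) - 4*log(s + 3).
Then F(8) - F(4) = (-4*log(11) + 5*log(2) + 5*log(3)) - (-4*log(7) + 5*log(2)) = -4*log(11) + 5*log(3) + 4*log(7).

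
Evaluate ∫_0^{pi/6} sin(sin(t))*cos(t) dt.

Let u = sin(t), so du = cos(t) dt. When t = 0, u = 0; when t = pi/6, u = 1/2.
The integral becomes ∫ sin(u) du from 0 to 1/2, with antiderivative -cos(u).
Back in t: F(t) = -cos(sin(t)).
Then F(pi/6) - F(0) = (-cos(1/2)) - (-1) = 1 - cos(1/2).

1 - cos(1/2)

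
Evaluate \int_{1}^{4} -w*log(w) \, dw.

Integrate by parts once (u = ln w, dv = -w dw).
An antiderivative is F(w) = -w**2*(2*log(w) - 1)/4.
Then F(4) - F(1) = (4 - 16*log(2)) - (1/4) = 15/4 - 16*log(2).

15/4 - 16*log(2)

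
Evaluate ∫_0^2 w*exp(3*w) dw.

1/9 + 5*exp(6)/9

Integrate by parts once (u = w, dv = exp(3*w) dw).
An antiderivative is F(w) = (3*w - 1)*exp(3*w)/9.
Then F(2) - F(0) = (5*exp(6)/9) - (-1/9) = 1/9 + 5*exp(6)/9.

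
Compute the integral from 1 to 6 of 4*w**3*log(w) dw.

-1295/4 + 1296*log(2) + 1296*log(3)

Integrate by parts once (u = ln w, dv = 4*w**3 dw).
An antiderivative is F(w) = w**4*(4*log(w) - 1)/4.
Then F(6) - F(1) = (-324 + 1296*log(2) + 1296*log(3)) - (-1/4) = -1295/4 + 1296*log(2) + 1296*log(3).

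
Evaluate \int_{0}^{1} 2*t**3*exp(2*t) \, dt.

3/4 + exp(2)/4

Integrate by parts 3 times (u = t^3, dv = 2*exp(2*t) dt).
An antiderivative is F(t) = (4*t**3 - 6*t**2 + 6*t - 3)*exp(2*t)/4.
Then F(1) - F(0) = (exp(2)/4) - (-3/4) = 3/4 + exp(2)/4.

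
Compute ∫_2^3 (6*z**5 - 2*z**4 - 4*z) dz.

By the power rule, an antiderivative is F(z) = z**6 - 2*z**5/5 - 2*z**2.
Then F(3) - F(2) = (3069/5) - (216/5) = 2853/5.

2853/5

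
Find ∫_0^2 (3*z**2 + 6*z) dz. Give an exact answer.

20

By the power rule, an antiderivative is F(z) = z**3 + 3*z**2.
Then F(2) - F(0) = (20) - (0) = 20.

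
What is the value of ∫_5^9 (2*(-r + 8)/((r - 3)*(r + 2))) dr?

Factor the denominator: r**2 - r - 6 = (r + 2)(r - 3).
Partial fractions: 2*(-r + 8)/((r - 3)*(r + 2)) = -4/(r + 2) + 2/(r - 3).
An antiderivative is F(r) = 2*log(r - 3) - 4*log(r + 2).
Then F(9) - F(5) = (-4*log(11) + 2*log(2) + 2*log(3)) - (-4*log(7) + 2*log(2)) = -4*log(11) + 2*log(3) + 4*log(7).

-4*log(11) + 2*log(3) + 4*log(7)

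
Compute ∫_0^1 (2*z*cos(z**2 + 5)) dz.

sin(6) - sin(5)

Let u = z**2 + 5, so du = 2*z dz. When z = 0, u = 5; when z = 1, u = 6.
The integral becomes ∫ cos(u) du from 5 to 6, with antiderivative sin(u).
Back in z: F(z) = sin(z**2 + 5).
Then F(1) - F(0) = (sin(6)) - (sin(5)) = sin(6) - sin(5).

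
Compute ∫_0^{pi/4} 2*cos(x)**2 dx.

1/2 + pi/4

Use the identity cos^2(x) = (1 + cos(2*x))/2.
An antiderivative is F(x) = x + sin(2*x)/2.
Then F(pi/4) - F(0) = (1/2 + pi/4) - (0) = 1/2 + pi/4.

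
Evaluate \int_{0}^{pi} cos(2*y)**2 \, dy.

Use the identity cos^2(2*y) = (1 + cos(4*y))/2.
An antiderivative is F(y) = y/2 + sin(4*y)/8.
Then F(pi) - F(0) = (pi/2) - (0) = pi/2.

pi/2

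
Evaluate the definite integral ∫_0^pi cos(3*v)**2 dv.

Use the identity cos^2(3*v) = (1 + cos(6*v))/2.
An antiderivative is F(v) = v/2 + sin(6*v)/12.
Then F(pi) - F(0) = (pi/2) - (0) = pi/2.

pi/2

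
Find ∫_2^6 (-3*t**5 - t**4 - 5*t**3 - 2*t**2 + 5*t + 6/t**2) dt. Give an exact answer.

-397522/15

By the power rule, an antiderivative is F(t) = -t**6/2 - t**5/5 - 5*t**4/4 - 2*t**3/3 + 5*t**2/2 - 6/t.
Then F(6) - F(2) = (-132791/5) - (-851/15) = -397522/15.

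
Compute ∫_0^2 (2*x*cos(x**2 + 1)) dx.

sin(5) - sin(1)

Let u = x**2 + 1, so du = 2*x dx. When x = 0, u = 1; when x = 2, u = 5.
The integral becomes ∫ cos(u) du from 1 to 5, with antiderivative sin(u).
Back in x: F(x) = sin(x**2 + 1).
Then F(2) - F(0) = (sin(5)) - (sin(1)) = sin(5) - sin(1).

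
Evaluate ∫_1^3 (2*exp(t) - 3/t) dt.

An antiderivative is F(t) = 2*exp(t) - 3*log(t).
Then F(3) - F(1) = (-log(27) + 2*exp(3)) - (2*exp(1)) = -2*exp(1) - log(27) + 2*exp(3).

-2*exp(1) - log(27) + 2*exp(3)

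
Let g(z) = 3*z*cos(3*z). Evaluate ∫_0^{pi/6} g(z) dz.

Integrate by parts once (u = z, dv = 3*cos(3*z) dz).
An antiderivative is F(z) = z*sin(3*z) + cos(3*z)/3.
Then F(pi/6) - F(0) = (pi/6) - (1/3) = -1/3 + pi/6.

-1/3 + pi/6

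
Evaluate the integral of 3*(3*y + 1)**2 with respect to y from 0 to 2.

Let u = 3*y + 1, so du = 3 dy. When y = 0, u = 1; when y = 2, u = 7.
The integral becomes ∫ u**2 du from 1 to 7, with antiderivative u**3/3.
Back in y: F(y) = (3*y + 1)**3/3.
Then F(2) - F(0) = (343/3) - (1/3) = 114.

114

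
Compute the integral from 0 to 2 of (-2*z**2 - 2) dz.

-28/3

By the power rule, an antiderivative is F(z) = -2*z**3/3 - 2*z.
Then F(2) - F(0) = (-28/3) - (0) = -28/3.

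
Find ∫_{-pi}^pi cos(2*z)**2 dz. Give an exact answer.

pi

Use the identity cos^2(2*z) = (1 + cos(4*z))/2.
An antiderivative is F(z) = z/2 + sin(4*z)/8.
Then F(pi) - F(-pi) = (pi/2) - (-pi/2) = pi.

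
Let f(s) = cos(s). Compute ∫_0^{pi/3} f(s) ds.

An antiderivative is F(s) = sin(s).
Then F(pi/3) - F(0) = (sqrt(3)/2) - (0) = sqrt(3)/2.

sqrt(3)/2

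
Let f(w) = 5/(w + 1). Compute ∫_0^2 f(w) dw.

An antiderivative is F(w) = 5*log(w + 1).
Then F(2) - F(0) = (5*log(3)) - (0) = 5*log(3).

5*log(3)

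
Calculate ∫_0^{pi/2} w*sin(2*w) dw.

Integrate by parts once (u = w, dv = sin(2*w) dw).
An antiderivative is F(w) = -w*cos(2*w)/2 + sin(2*w)/4.
Then F(pi/2) - F(0) = (pi/4) - (0) = pi/4.

pi/4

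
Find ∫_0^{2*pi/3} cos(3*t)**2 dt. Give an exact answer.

pi/3

Use the identity cos^2(3*t) = (1 + cos(6*t))/2.
An antiderivative is F(t) = t/2 + sin(6*t)/12.
Then F(2*pi/3) - F(0) = (pi/3) - (0) = pi/3.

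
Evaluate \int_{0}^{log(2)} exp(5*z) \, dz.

Let u = exp(z), so du = exp(z) dz. When z = 0, u = 1; when z = log(2), u = 2.
The integral becomes ∫ u**4 du from 1 to 2, with antiderivative u**5/5.
Back in z: F(z) = exp(5*z)/5.
Then F(log(2)) - F(0) = (32/5) - (1/5) = 31/5.

31/5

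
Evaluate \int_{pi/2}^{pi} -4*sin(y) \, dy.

-4

An antiderivative is F(y) = 4*cos(y).
Then F(pi) - F(pi/2) = (-4) - (0) = -4.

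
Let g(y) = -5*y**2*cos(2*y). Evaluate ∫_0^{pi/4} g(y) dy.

Integrate by parts twice (u = y^2, dv = -5*cos(2*y) dy).
An antiderivative is F(y) = -5*y**2*sin(2*y)/2 - 5*y*cos(2*y)/2 + 5*sin(2*y)/4.
Then F(pi/4) - F(0) = (5/4 - 5*pi**2/32) - (0) = 5/4 - 5*pi**2/32.

5/4 - 5*pi**2/32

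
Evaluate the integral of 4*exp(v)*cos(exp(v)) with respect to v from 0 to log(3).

-4*sin(1) + 4*sin(3)

Let u = exp(v), so du = exp(v) dv. When v = 0, u = 1; when v = log(3), u = 3.
The integral becomes 4·∫ cos(u) du from 1 to 3, with antiderivative 4*sin(u).
Back in v: F(v) = 4*sin(exp(v)).
Then F(log(3)) - F(0) = (4*sin(3)) - (4*sin(1)) = -4*sin(1) + 4*sin(3).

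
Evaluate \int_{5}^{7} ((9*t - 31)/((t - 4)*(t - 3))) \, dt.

4*log(2) + 5*log(3)

Factor the denominator: t**2 - 7*t + 12 = (t - 3)(t - 4).
Partial fractions: (9*t - 31)/((t - 4)*(t - 3)) = 4/(t - 3) + 5/(t - 4).
An antiderivative is F(t) = 5*log(t - 4) + 4*log(t - 3).
Then F(7) - F(5) = (5*log(3) + 8*log(2)) - (log(16)) = 4*log(2) + 5*log(3).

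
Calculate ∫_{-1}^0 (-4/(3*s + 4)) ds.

-8*log(2)/3

An antiderivative is F(s) = -4*log(3*s + 4)/3.
Then F(0) - F(-1) = (-8*log(2)/3) - (0) = -8*log(2)/3.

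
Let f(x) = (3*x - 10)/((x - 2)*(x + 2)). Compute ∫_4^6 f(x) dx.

Factor the denominator: x**2 - 4 = (x + 2)(x - 2).
Partial fractions: (3*x - 10)/((x - 2)*(x + 2)) = 4/(x + 2) - 1/(x - 2).
An antiderivative is F(x) = -log(x - 2) + 4*log(x + 2).
Then F(6) - F(4) = (10*log(2)) - (3*log(2) + 4*log(3)) = -4*log(3) + 7*log(2).

-4*log(3) + 7*log(2)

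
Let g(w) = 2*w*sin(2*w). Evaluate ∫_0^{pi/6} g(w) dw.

Integrate by parts once (u = w, dv = 2*sin(2*w) dw).
An antiderivative is F(w) = -w*cos(2*w) + sin(2*w)/2.
Then F(pi/6) - F(0) = (-pi/12 + sqrt(3)/4) - (0) = -pi/12 + sqrt(3)/4.

-pi/12 + sqrt(3)/4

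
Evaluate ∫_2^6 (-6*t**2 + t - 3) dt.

By the power rule, an antiderivative is F(t) = -2*t**3 + t**2/2 - 3*t.
Then F(6) - F(2) = (-432) - (-20) = -412.

-412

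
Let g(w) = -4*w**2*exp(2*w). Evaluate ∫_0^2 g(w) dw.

1 - 5*exp(4)

Integrate by parts twice (u = w^2, dv = -4*exp(2*w) dw).
An antiderivative is F(w) = (-2*w**2 + 2*w - 1)*exp(2*w).
Then F(2) - F(0) = (-5*exp(4)) - (-1) = 1 - 5*exp(4).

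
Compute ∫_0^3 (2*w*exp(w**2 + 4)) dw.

-exp(4) + exp(13)

Let u = w**2 + 4, so du = 2*w dw. When w = 0, u = 4; when w = 3, u = 13.
The integral becomes ∫ exp(u) du from 4 to 13, with antiderivative exp(u).
Back in w: F(w) = exp(w**2 + 4).
Then F(3) - F(0) = (exp(13)) - (exp(4)) = -exp(4) + exp(13).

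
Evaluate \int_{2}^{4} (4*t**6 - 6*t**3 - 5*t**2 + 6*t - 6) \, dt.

186056/21

By the power rule, an antiderivative is F(t) = 4*t**7/7 - 3*t**4/2 - 5*t**3/3 + 3*t**2 - 6*t.
Then F(4) - F(2) = (186808/21) - (752/21) = 186056/21.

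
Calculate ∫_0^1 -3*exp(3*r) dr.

An antiderivative is F(r) = -exp(3*r).
Then F(1) - F(0) = (-exp(3)) - (-1) = 1 - exp(3).

1 - exp(3)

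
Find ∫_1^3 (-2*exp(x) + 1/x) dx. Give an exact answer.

An antiderivative is F(x) = -2*exp(x) + log(x).
Then F(3) - F(1) = (-2*exp(3) + log(3)) - (-2*exp(1)) = -2*exp(3) + log(3) + 2*exp(1).

-2*exp(3) + log(3) + 2*exp(1)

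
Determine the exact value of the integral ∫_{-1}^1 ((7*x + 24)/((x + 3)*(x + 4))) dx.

Factor the denominator: x**2 + 7*x + 12 = (x + 4)(x + 3).
Partial fractions: (7*x + 24)/((x + 3)*(x + 4)) = 4/(x + 4) + 3/(x + 3).
An antiderivative is F(x) = 3*log(x + 3) + 4*log(x + 4).
Then F(1) - F(-1) = (6*log(2) + 4*log(5)) - (3*log(2) + 4*log(3)) = -4*log(3) + 3*log(2) + 4*log(5).

-4*log(3) + 3*log(2) + 4*log(5)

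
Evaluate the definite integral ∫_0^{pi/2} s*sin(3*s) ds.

Integrate by parts once (u = s, dv = sin(3*s) ds).
An antiderivative is F(s) = -s*cos(3*s)/3 + sin(3*s)/9.
Then F(pi/2) - F(0) = (-1/9) - (0) = -1/9.

-1/9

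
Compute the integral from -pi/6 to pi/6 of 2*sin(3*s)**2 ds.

Use the identity sin^2(3*s) = (1 - cos(6*s))/2.
An antiderivative is F(s) = s - sin(6*s)/6.
Then F(pi/6) - F(-pi/6) = (pi/6) - (-pi/6) = pi/3.

pi/3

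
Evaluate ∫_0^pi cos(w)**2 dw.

Use the identity cos^2(w) = (1 + cos(2*w))/2.
An antiderivative is F(w) = w/2 + sin(2*w)/4.
Then F(pi) - F(0) = (pi/2) - (0) = pi/2.

pi/2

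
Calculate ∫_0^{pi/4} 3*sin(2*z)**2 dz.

3*pi/8

Use the identity sin^2(2*z) = (1 - cos(4*z))/2.
An antiderivative is F(z) = 3*z/2 - 3*sin(4*z)/8.
Then F(pi/4) - F(0) = (3*pi/8) - (0) = 3*pi/8.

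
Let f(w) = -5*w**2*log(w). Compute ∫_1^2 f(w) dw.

35/9 - 40*log(2)/3

Integrate by parts once (u = ln w, dv = -5*w**2 dw).
An antiderivative is F(w) = -5*w**3*(3*log(w) - 1)/9.
Then F(2) - F(1) = (40/9 - 40*log(2)/3) - (5/9) = 35/9 - 40*log(2)/3.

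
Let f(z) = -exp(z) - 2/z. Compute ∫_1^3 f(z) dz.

An antiderivative is F(z) = -exp(z) - 2*log(z).
Then F(3) - F(1) = (-exp(3) - log(9)) - (-exp(1)) = -exp(3) - log(9) + exp(1).

-exp(3) - log(9) + exp(1)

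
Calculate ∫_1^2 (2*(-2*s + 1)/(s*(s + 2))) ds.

-9*log(2) + 5*log(3)

Factor the denominator: s**2 + 2*s = (s + 2)s.
Partial fractions: 2*(-2*s + 1)/(s*(s + 2)) = -5/(s + 2) + 1/s.
An antiderivative is F(s) = log(s) - 5*log(s + 2).
Then F(2) - F(1) = (-9*log(2)) - (-5*log(3)) = -9*log(2) + 5*log(3).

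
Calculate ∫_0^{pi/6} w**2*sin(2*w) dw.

-1/8 - pi**2/144 + sqrt(3)*pi/24

Integrate by parts twice (u = w^2, dv = sin(2*w) dw).
An antiderivative is F(w) = -w**2*cos(2*w)/2 + w*sin(2*w)/2 + cos(2*w)/4.
Then F(pi/6) - F(0) = (-pi**2/144 + 1/8 + sqrt(3)*pi/24) - (1/4) = -1/8 - pi**2/144 + sqrt(3)*pi/24.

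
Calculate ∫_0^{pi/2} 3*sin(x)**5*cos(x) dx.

1/2

Let u = sin(x), so du = cos(x) dx. When x = 0, u = 0; when x = pi/2, u = 1.
The integral becomes 3·∫ u**5 du from 0 to 1, with antiderivative u**6/2.
Back in x: F(x) = sin(x)**6/2.
Then F(pi/2) - F(0) = (1/2) - (0) = 1/2.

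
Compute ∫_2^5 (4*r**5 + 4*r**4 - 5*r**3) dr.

By the power rule, an antiderivative is F(r) = 2*r**6/3 + 4*r**5/5 - 5*r**4/4.
Then F(5) - F(2) = (145625/12) - (724/15) = 241743/20.

241743/20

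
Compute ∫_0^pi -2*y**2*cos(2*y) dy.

Integrate by parts twice (u = y^2, dv = -2*cos(2*y) dy).
An antiderivative is F(y) = -y**2*sin(2*y) - y*cos(2*y) + sin(2*y)/2.
Then F(pi) - F(0) = (-pi) - (0) = -pi.

-pi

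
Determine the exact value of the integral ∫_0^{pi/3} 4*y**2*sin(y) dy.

Integrate by parts twice (u = y^2, dv = 4*sin(y) dy).
An antiderivative is F(y) = -4*y**2*cos(y) + 8*y*sin(y) + 8*cos(y).
Then F(pi/3) - F(0) = (-2*pi**2/9 + 4 + 4*sqrt(3)*pi/3) - (8) = -4 - 2*pi**2/9 + 4*sqrt(3)*pi/3.

-4 - 2*pi**2/9 + 4*sqrt(3)*pi/3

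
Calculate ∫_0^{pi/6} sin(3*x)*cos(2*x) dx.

Use the identity sin(3*x)cos(2*x) = [sin(5*x) + sin(x)]/2.
An antiderivative is F(x) = -cos(x)/2 - cos(5*x)/10.
Then F(pi/6) - F(0) = (-sqrt(3)/5) - (-3/5) = 3/5 - sqrt(3)/5.

3/5 - sqrt(3)/5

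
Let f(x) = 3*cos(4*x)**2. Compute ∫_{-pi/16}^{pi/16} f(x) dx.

Use the identity cos^2(4*x) = (1 + cos(8*x))/2.
An antiderivative is F(x) = 3*x/2 + 3*sin(8*x)/16.
Then F(pi/16) - F(-pi/16) = (3/16 + 3*pi/32) - (-3*pi/32 - 3/16) = 3/8 + 3*pi/16.

3/8 + 3*pi/16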